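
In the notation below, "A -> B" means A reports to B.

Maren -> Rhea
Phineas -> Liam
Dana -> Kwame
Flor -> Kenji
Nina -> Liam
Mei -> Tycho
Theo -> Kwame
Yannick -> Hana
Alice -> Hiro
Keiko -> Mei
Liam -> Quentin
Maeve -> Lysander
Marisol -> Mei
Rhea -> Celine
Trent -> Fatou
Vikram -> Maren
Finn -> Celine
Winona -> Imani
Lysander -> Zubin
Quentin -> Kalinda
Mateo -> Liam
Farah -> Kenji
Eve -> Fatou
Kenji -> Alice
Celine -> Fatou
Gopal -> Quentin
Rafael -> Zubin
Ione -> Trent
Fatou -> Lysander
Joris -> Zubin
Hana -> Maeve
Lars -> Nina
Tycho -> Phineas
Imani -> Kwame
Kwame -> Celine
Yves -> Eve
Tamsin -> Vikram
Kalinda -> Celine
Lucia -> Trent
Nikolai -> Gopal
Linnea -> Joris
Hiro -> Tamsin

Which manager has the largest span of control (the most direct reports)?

Direct-report counts: Zubin has 3; Joris has 1; Lysander has 2; Maeve has 1; Hana has 1; Fatou has 3; Eve has 1; Trent has 2; Celine has 4; Kwame has 3; Imani has 1; Kalinda has 1; Quentin has 2; Gopal has 1; Liam has 3; Nina has 1; Phineas has 1; Tycho has 1; Mei has 2; Rhea has 1; Maren has 1; Vikram has 1; Tamsin has 1; Hiro has 1; Alice has 1; Kenji has 2. The largest is 4, held by Celine.

Celine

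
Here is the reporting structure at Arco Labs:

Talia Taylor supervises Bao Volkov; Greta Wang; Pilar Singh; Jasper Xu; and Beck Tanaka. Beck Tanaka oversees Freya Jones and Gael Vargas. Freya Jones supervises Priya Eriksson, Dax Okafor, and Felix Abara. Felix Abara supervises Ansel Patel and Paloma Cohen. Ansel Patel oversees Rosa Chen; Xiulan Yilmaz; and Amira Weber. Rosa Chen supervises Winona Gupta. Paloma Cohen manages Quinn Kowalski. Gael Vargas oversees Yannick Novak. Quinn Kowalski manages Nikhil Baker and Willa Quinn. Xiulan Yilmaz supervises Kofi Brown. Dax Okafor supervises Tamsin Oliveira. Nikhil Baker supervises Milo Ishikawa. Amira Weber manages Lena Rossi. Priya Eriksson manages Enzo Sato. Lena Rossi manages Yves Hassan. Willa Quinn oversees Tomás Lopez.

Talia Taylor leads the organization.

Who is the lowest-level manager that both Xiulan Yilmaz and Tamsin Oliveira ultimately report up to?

Xiulan Yilmaz's chain of managers is Ansel Patel, Felix Abara, Freya Jones, Beck Tanaka, Talia Taylor. Tamsin Oliveira's chain of managers is Dax Okafor, Freya Jones, Beck Tanaka, Talia Taylor. The first manager that appears in both chains is Freya Jones.

Freya Jones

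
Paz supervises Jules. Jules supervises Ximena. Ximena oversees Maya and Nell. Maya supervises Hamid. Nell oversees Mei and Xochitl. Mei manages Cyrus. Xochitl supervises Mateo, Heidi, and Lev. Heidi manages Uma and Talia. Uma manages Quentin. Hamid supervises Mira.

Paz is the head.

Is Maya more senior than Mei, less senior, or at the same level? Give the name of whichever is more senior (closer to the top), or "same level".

Maya

Maya is 3 levels below Paz; Mei is 4. Maya is higher.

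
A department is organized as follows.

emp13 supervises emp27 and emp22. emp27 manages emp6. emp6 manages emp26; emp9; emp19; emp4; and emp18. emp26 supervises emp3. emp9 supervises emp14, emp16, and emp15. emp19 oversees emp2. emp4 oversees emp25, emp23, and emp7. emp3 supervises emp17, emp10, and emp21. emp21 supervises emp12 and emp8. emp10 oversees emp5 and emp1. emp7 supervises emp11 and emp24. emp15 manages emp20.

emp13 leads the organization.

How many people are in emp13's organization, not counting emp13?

emp13 directly manages emp27, emp22. Under emp27: emp6, emp18, emp4, emp25, emp23, emp7, emp24, emp11, emp19, emp2, emp9, emp15, emp20, emp16, emp14, emp26, emp3, emp17, emp10, emp1, emp5, emp21, emp12, emp8 (24). emp22 has no reports. So emp13's organization is 2 direct reports plus everyone under them: 25 + 1 = 26.

26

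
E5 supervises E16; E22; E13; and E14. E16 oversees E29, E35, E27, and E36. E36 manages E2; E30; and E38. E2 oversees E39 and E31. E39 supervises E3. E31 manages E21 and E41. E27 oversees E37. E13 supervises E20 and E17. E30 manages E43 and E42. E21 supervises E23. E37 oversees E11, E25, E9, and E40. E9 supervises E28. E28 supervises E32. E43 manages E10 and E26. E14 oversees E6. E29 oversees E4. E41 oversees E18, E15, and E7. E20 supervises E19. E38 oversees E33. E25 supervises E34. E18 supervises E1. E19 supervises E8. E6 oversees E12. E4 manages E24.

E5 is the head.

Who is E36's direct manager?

E36 reports directly to E16.

E16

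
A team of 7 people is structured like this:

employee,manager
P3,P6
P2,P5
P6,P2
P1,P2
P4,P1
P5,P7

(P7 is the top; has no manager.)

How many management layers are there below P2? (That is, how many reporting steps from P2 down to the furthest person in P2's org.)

2

The longest chain under P2 runs P2 → P1 → P4, which is 2 levels below P2.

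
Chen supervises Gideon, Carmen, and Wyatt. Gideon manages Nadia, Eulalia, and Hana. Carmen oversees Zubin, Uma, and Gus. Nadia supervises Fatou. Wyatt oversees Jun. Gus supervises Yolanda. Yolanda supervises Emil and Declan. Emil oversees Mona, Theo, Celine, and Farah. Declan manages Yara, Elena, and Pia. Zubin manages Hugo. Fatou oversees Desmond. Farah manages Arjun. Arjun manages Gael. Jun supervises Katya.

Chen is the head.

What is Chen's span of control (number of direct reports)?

Chen directly manages Gideon, Carmen, Wyatt. That is 3 direct reports.

3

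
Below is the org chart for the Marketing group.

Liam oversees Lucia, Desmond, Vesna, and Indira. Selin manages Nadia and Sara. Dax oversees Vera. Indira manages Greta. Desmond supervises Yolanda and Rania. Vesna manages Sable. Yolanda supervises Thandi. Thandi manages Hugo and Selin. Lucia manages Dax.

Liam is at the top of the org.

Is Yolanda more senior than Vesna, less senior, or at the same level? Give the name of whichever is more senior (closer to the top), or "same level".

Yolanda is 2 levels below Liam; Vesna is 1. Vesna is higher.

Vesna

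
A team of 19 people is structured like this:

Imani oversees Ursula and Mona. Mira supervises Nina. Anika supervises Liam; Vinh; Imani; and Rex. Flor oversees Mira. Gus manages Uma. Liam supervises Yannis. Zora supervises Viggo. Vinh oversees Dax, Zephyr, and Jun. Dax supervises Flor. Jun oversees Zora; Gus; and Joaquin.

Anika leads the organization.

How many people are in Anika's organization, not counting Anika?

18

Anika directly manages Liam, Vinh, Imani, Rex. Under Liam: Yannis (1). Under Vinh: Zephyr, Jun, Joaquin, Gus, Uma, Zora, Viggo, Dax, Flor, Mira, Nina (11). Under Imani: Mona, Ursula (2). Rex has no reports. So Anika's organization is 4 direct reports plus everyone under them: 2 + 12 + 3 + 1 = 18.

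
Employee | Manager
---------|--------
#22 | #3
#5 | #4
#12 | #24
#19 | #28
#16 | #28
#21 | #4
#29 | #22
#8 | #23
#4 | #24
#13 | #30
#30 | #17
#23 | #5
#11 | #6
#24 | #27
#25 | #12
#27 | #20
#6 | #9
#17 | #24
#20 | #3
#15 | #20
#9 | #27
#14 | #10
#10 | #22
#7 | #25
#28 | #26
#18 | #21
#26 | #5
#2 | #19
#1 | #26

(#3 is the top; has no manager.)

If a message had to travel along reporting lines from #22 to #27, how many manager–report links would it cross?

#22 is 1 level below #3, and #27 is 2 levels below #3 (their lowest common manager). The shortest path runs up from #22 to #3 and back down to #27: 1 + 2 = 3 links.

3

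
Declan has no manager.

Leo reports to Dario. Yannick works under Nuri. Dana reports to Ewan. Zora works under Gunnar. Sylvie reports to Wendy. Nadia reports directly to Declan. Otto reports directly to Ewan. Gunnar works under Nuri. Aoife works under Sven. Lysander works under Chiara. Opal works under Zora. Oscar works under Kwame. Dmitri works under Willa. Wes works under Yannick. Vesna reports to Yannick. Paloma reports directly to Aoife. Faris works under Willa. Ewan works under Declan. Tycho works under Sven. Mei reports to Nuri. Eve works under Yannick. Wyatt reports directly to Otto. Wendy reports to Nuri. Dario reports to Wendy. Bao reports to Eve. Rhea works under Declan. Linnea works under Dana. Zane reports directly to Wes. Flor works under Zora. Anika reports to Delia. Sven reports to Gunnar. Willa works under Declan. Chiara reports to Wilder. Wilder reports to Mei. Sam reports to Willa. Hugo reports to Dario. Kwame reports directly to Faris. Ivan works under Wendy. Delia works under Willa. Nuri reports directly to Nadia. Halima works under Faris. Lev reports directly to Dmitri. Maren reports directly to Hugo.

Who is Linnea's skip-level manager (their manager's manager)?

Ewan

Linnea reports to Dana, and Dana reports to Ewan. So Linnea's skip-level manager is Ewan.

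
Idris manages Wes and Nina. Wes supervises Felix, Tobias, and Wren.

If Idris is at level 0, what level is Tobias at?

2

Chain from Tobias up to Idris: Tobias → Wes → Idris. That is 2 steps up, so Tobias is 2 levels below Idris.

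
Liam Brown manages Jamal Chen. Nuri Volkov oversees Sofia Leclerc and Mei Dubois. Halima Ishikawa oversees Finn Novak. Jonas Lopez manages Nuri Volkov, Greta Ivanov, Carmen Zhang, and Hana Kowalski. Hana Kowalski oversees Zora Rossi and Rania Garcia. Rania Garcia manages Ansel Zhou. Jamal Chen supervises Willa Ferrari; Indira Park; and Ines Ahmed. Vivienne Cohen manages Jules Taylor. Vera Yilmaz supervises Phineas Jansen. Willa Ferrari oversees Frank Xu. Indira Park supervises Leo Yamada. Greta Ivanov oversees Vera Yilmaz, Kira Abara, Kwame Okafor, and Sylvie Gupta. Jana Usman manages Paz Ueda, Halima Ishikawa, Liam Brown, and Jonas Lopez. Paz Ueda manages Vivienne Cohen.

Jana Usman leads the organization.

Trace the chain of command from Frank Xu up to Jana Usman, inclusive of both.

Frank Xu -> Willa Ferrari -> Jamal Chen -> Liam Brown -> Jana Usman

Frank Xu reports to Willa Ferrari. Willa Ferrari reports to Jamal Chen. Jamal Chen reports to Liam Brown. Liam Brown reports to Jana Usman. Jana Usman is at the top.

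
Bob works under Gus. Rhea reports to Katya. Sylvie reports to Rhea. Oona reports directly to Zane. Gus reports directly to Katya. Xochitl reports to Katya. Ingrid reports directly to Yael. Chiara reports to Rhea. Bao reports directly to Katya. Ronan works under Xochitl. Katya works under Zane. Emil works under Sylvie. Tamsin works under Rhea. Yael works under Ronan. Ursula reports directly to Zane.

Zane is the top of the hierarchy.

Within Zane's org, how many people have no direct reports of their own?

8

The people in Zane's organization with no one reporting to them are Ursula, Oona, Emil, Chiara, Tamsin, Bob, Bao, Ingrid. That is 8.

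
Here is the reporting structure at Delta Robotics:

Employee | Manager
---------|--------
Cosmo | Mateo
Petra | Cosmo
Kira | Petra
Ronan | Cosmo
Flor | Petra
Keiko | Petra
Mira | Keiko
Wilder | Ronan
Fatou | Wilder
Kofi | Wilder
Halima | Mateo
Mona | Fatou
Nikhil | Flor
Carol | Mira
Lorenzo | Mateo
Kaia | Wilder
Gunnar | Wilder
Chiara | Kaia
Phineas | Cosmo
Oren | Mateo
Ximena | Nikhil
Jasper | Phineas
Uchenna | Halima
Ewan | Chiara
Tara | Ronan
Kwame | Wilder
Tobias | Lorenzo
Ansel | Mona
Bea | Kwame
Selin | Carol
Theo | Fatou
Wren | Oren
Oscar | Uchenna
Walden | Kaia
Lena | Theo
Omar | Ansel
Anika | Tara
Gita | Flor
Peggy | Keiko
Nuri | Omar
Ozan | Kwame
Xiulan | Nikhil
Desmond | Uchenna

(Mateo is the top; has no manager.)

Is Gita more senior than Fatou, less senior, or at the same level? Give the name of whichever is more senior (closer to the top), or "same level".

same level

Both Gita and Fatou are 4 levels below Mateo.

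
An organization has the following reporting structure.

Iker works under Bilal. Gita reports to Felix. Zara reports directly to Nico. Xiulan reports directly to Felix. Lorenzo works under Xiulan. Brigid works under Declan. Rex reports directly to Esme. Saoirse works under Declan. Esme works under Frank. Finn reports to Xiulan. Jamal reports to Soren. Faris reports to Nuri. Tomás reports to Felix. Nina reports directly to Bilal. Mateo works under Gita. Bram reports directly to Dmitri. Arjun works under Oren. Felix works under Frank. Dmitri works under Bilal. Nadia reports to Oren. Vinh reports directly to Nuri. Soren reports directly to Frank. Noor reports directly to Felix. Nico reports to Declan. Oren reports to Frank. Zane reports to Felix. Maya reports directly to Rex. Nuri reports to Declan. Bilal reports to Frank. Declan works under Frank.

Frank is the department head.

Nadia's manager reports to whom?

Nadia reports to Oren, and Oren reports to Frank. So Nadia's skip-level manager is Frank.

Frank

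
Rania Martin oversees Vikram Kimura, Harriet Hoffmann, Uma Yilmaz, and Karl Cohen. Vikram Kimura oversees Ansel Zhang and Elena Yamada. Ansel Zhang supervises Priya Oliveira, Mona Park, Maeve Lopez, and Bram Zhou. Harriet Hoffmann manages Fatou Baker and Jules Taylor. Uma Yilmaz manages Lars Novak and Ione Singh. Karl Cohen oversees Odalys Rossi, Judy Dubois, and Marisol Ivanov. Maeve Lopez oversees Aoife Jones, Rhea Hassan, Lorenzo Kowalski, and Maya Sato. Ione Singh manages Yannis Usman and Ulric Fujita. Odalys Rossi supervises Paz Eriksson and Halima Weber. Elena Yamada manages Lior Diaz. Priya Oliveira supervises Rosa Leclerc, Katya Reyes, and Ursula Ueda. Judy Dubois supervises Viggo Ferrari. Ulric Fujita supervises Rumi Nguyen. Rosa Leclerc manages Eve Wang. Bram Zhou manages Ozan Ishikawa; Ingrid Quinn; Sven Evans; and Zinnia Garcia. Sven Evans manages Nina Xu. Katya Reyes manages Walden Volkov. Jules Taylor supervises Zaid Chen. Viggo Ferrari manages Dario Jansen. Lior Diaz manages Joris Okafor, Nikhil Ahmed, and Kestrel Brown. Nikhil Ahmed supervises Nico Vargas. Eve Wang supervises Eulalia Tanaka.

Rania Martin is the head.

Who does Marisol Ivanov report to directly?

Marisol Ivanov reports directly to Karl Cohen.

Karl Cohen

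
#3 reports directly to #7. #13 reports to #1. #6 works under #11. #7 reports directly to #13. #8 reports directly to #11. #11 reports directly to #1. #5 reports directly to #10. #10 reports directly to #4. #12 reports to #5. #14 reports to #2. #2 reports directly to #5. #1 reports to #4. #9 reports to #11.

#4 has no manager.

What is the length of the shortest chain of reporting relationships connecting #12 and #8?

6

#12 is 3 levels below #4, and #8 is 3 levels below #4 (their lowest common manager). The shortest path runs up from #12 to #4 and back down to #8: 3 + 3 = 6 links.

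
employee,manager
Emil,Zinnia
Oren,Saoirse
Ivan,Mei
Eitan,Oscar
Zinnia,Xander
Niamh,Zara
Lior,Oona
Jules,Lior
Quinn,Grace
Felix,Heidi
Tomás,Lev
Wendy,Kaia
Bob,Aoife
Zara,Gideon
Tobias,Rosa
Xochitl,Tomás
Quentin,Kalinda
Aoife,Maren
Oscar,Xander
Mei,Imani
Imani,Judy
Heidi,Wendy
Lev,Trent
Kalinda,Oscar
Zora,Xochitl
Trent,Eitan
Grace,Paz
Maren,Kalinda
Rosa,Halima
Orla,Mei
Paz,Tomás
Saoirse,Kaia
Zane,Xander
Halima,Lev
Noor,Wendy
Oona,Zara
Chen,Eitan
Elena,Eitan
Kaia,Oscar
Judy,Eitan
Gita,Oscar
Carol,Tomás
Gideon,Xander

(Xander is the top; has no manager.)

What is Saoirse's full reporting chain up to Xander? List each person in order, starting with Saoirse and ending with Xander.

Saoirse -> Kaia -> Oscar -> Xander

Saoirse reports to Kaia. Kaia reports to Oscar. Oscar reports to Xander. Xander is at the top.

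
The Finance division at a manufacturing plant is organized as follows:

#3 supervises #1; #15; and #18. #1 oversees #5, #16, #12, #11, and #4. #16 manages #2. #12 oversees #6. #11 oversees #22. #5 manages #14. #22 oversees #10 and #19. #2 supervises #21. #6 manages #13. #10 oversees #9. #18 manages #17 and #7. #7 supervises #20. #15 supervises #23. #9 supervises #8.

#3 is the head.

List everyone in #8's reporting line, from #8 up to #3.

#8 reports to #9. #9 reports to #10. #10 reports to #22. #22 reports to #11. #11 reports to #1. #1 reports to #3. #3 is at the top.

#8 -> #9 -> #10 -> #22 -> #11 -> #1 -> #3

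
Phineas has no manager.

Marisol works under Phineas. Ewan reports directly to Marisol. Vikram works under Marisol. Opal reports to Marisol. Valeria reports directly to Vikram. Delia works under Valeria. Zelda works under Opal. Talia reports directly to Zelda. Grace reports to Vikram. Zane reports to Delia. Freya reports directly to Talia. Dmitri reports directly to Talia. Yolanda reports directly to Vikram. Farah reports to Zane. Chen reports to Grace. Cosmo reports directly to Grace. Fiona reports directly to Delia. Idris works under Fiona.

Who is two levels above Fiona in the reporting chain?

Fiona reports to Delia, and Delia reports to Valeria. So Fiona's skip-level manager is Valeria.

Valeria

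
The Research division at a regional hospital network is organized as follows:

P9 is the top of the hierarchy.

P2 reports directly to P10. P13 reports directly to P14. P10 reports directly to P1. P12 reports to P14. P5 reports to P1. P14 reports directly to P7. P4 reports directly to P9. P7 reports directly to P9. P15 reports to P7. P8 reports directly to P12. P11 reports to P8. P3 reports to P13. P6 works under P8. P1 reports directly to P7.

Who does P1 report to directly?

P7

P1 reports directly to P7.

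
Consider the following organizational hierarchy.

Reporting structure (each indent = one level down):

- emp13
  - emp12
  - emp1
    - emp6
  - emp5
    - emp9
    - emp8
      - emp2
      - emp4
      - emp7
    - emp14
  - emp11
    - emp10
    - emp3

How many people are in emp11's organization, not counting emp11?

2

emp11 directly manages emp10, emp3. emp10 has no reports. emp3 has no reports. So emp11's organization is 2 direct reports plus everyone under them: 1 + 1 = 2.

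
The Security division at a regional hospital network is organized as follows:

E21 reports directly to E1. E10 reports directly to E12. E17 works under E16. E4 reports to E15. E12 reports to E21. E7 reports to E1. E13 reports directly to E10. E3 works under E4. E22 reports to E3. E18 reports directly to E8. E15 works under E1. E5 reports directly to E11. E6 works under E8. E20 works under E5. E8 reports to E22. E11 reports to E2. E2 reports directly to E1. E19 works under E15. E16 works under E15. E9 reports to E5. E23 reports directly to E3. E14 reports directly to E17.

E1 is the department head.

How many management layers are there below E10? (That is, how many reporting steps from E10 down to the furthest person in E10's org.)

1

The longest chain under E10 runs E10 → E13, which is 1 level below E10.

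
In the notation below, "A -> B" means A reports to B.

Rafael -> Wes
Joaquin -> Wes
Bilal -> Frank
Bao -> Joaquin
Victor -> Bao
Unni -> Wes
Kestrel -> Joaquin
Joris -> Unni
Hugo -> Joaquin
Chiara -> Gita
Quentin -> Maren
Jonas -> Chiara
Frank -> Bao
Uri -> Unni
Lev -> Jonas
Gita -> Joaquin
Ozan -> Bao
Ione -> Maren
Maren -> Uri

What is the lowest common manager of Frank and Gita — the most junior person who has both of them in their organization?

Joaquin

Frank's chain of managers is Bao, Joaquin, Wes. Gita's chain of managers is Joaquin, Wes. The first manager that appears in both chains is Joaquin.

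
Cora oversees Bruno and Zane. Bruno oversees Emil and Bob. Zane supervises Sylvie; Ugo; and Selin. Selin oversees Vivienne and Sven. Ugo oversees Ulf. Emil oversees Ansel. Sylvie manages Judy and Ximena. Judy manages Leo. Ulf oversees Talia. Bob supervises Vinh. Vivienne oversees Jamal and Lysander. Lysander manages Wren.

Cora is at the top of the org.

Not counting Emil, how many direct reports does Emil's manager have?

Emil reports to Bruno. Bruno's other direct reports are Bob — 1 peer.

1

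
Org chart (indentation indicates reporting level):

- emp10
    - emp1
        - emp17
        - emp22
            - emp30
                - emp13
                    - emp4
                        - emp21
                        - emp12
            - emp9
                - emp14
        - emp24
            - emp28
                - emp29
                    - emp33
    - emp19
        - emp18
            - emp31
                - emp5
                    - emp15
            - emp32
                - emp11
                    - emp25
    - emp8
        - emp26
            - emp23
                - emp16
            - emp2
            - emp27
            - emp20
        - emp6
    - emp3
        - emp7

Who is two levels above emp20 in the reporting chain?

emp20 reports to emp26, and emp26 reports to emp8. So emp20's skip-level manager is emp8.

emp8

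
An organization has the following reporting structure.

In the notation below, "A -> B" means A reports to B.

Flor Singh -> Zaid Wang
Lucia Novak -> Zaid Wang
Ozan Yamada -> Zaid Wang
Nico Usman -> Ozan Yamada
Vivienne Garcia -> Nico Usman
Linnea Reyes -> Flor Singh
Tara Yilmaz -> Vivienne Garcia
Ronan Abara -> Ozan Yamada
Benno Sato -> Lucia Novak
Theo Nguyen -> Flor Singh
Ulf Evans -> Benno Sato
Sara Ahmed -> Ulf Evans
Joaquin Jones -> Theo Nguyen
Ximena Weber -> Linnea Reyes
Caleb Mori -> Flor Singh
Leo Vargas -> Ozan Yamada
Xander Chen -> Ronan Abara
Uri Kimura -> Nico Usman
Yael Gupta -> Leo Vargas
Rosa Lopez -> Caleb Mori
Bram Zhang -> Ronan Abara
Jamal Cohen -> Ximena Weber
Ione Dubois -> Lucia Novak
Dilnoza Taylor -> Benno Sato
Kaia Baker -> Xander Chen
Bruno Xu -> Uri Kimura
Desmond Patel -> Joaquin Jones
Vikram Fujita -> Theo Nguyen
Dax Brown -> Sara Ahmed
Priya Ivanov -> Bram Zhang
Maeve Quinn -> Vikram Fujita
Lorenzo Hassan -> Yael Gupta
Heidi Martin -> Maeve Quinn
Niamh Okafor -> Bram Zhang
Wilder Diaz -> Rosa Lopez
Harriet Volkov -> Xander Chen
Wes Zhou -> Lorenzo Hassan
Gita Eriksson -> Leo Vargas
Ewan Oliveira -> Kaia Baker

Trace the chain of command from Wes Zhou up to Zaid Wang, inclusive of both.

Wes Zhou -> Lorenzo Hassan -> Yael Gupta -> Leo Vargas -> Ozan Yamada -> Zaid Wang

Wes Zhou reports to Lorenzo Hassan. Lorenzo Hassan reports to Yael Gupta. Yael Gupta reports to Leo Vargas. Leo Vargas reports to Ozan Yamada. Ozan Yamada reports to Zaid Wang. Zaid Wang is at the top.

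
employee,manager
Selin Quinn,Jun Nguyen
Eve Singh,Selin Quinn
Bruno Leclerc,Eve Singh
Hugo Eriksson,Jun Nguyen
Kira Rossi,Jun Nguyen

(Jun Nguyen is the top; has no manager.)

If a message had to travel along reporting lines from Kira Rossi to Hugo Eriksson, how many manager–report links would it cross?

2

Kira Rossi is 1 level below Jun Nguyen, and Hugo Eriksson is 1 level below Jun Nguyen (their lowest common manager). The shortest path runs up from Kira Rossi to Jun Nguyen and back down to Hugo Eriksson: 1 + 1 = 2 links.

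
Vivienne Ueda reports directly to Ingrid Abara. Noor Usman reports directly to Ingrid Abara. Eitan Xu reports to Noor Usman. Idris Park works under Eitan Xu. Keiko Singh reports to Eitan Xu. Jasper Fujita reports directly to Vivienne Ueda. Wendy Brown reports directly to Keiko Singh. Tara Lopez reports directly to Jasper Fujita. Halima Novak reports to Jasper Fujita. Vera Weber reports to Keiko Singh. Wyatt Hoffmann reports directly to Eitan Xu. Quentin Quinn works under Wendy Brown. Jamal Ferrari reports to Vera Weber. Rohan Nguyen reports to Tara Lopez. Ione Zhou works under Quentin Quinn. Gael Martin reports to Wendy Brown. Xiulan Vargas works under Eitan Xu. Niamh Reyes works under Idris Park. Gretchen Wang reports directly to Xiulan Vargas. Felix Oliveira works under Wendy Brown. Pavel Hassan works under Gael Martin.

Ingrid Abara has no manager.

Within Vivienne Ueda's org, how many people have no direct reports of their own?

2

The people in Vivienne Ueda's organization with no one reporting to them are Halima Novak, Rohan Nguyen. That is 2.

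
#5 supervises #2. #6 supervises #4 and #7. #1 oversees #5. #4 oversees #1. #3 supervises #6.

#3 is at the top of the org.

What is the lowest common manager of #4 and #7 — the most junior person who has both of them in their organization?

#6

#4's chain of managers is #6, #3. #7's chain of managers is #6, #3. The first manager that appears in both chains is #6.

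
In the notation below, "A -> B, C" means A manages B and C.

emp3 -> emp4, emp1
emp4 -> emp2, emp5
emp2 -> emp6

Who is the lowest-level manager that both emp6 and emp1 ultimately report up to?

emp6's chain of managers is emp2, emp4, emp3. emp1's chain of managers is emp3. The first manager that appears in both chains is emp3.

emp3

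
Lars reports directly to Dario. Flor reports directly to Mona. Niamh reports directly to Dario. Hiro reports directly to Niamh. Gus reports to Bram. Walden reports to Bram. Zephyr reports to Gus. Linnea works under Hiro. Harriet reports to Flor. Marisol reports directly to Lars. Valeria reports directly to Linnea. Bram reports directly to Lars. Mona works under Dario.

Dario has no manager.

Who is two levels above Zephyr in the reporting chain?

Bram

Zephyr reports to Gus, and Gus reports to Bram. So Zephyr's skip-level manager is Bram.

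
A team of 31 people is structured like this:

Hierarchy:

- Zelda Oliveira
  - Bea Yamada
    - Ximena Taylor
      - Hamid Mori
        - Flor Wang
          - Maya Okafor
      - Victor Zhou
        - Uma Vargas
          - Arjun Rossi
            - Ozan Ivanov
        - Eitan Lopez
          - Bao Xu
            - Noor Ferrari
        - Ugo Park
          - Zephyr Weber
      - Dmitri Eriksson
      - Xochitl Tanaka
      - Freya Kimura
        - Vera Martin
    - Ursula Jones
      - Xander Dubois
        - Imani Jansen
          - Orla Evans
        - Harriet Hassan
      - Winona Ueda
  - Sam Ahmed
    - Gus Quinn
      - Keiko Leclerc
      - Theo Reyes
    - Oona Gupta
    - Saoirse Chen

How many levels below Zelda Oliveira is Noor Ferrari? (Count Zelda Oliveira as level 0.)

Chain from Noor Ferrari up to Zelda Oliveira: Noor Ferrari → Bao Xu → Eitan Lopez → Victor Zhou → Ximena Taylor → Bea Yamada → Zelda Oliveira. That is 6 steps up, so Noor Ferrari is 6 levels below Zelda Oliveira.

6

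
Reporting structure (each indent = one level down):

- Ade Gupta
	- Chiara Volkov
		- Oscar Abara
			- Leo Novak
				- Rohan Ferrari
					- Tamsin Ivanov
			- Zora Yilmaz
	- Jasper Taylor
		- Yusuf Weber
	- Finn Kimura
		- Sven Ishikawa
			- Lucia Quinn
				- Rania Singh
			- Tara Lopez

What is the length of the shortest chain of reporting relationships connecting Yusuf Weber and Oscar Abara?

4

Yusuf Weber is 2 levels below Ade Gupta, and Oscar Abara is 2 levels below Ade Gupta (their lowest common manager). The shortest path runs up from Yusuf Weber to Ade Gupta and back down to Oscar Abara: 2 + 2 = 4 links.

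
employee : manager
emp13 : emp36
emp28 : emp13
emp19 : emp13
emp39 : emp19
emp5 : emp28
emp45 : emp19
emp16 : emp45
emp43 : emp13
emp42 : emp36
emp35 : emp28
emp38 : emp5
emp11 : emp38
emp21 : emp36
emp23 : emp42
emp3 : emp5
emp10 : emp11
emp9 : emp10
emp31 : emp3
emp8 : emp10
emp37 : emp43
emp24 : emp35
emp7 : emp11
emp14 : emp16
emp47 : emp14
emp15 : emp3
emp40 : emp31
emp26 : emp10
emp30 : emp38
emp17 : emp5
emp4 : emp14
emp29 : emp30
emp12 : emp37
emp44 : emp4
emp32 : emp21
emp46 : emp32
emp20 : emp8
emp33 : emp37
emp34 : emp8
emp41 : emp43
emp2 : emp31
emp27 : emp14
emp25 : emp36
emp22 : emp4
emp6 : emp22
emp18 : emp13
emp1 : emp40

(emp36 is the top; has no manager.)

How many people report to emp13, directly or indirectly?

39

emp13 directly manages emp28, emp19, emp43, emp18. Under emp28: emp35, emp24, emp5, emp17, emp3, emp15, emp31, emp2, emp40, emp1, emp38, emp30, emp29, emp11, emp7, emp10, emp26, emp8, emp34, emp20, emp9 (21). Under emp19: emp45, emp16, emp14, emp27, emp4, emp22, emp6, emp44, emp47, emp39 (10). Under emp43: emp41, emp37, emp33, emp12 (4). emp18 has no reports. So emp13's organization is 4 direct reports plus everyone under them: 22 + 11 + 5 + 1 = 39.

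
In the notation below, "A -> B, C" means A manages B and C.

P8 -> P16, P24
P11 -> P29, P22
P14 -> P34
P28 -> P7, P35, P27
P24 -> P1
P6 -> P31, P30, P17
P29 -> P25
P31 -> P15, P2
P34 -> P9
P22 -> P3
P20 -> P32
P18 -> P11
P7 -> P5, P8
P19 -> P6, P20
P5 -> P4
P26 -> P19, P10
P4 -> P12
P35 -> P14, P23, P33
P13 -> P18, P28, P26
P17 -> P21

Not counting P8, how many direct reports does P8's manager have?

1

P8 reports to P7. P7's other direct reports are P5 — 1 peer.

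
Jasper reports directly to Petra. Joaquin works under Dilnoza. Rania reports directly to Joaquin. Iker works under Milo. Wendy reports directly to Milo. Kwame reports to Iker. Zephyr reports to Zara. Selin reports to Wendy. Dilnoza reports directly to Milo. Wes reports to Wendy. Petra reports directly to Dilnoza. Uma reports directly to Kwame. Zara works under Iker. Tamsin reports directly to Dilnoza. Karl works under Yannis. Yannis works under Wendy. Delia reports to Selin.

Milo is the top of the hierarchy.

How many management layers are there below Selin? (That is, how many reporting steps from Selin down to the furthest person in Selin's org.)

The longest chain under Selin runs Selin → Delia, which is 1 level below Selin.

1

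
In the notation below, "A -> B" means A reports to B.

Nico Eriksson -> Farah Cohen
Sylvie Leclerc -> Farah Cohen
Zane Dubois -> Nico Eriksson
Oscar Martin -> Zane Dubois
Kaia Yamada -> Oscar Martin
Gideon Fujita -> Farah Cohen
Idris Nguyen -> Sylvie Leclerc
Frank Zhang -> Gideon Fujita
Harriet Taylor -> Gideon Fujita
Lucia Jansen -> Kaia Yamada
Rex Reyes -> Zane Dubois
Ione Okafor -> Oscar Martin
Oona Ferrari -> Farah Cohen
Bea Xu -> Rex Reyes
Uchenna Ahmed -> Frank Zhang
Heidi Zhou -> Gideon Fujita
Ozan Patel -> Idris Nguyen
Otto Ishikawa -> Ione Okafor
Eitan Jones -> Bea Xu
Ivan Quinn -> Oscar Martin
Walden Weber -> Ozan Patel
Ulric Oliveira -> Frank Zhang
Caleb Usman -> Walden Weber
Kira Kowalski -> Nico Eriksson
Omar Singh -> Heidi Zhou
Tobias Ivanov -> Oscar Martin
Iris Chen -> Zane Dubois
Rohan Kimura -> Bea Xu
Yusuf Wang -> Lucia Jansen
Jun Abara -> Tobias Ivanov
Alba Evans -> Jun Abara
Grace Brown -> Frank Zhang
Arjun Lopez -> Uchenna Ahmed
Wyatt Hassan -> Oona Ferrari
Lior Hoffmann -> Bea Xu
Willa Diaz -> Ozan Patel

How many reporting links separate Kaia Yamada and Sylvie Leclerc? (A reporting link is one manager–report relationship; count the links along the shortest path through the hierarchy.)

Kaia Yamada is 4 levels below Farah Cohen, and Sylvie Leclerc is 1 level below Farah Cohen (their lowest common manager). The shortest path runs up from Kaia Yamada to Farah Cohen and back down to Sylvie Leclerc: 4 + 1 = 5 links.

5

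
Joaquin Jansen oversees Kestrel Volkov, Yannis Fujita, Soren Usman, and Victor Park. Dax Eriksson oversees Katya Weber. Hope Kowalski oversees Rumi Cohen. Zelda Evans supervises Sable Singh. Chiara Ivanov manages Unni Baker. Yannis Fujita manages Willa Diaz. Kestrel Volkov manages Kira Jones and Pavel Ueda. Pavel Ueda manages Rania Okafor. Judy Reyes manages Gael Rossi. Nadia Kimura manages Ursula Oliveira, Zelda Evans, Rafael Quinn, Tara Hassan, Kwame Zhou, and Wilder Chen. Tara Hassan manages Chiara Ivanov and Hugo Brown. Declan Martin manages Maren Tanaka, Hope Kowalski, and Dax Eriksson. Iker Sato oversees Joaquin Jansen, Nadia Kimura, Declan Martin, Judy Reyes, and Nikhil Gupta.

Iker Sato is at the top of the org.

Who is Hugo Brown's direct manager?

Hugo Brown reports directly to Tara Hassan.

Tara Hassan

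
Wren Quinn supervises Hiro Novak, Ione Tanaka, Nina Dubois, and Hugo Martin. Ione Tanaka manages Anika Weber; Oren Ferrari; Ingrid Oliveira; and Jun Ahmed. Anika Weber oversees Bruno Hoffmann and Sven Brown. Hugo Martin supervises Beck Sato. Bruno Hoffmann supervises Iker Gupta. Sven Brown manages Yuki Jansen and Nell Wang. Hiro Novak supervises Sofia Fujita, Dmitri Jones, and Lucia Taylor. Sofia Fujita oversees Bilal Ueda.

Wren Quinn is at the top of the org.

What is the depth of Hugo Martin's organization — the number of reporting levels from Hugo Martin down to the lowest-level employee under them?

The longest chain under Hugo Martin runs Hugo Martin → Beck Sato, which is 1 level below Hugo Martin.

1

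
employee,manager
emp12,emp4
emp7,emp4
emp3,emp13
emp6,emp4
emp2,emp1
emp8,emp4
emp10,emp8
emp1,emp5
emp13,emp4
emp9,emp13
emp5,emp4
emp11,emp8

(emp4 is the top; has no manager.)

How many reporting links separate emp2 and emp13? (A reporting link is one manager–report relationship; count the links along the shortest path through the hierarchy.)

4

emp2 is 3 levels below emp4, and emp13 is 1 level below emp4 (their lowest common manager). The shortest path runs up from emp2 to emp4 and back down to emp13: 3 + 1 = 4 links.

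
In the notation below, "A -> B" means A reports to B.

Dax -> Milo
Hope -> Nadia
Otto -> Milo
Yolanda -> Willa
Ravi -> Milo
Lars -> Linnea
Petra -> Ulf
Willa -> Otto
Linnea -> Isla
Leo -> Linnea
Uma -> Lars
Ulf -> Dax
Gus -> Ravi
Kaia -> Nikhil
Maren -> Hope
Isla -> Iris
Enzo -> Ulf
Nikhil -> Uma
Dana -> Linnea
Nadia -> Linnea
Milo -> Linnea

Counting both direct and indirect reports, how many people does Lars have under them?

3

Lars directly manages Uma. Under Uma: Nikhil, Kaia (2). That's 3 in total.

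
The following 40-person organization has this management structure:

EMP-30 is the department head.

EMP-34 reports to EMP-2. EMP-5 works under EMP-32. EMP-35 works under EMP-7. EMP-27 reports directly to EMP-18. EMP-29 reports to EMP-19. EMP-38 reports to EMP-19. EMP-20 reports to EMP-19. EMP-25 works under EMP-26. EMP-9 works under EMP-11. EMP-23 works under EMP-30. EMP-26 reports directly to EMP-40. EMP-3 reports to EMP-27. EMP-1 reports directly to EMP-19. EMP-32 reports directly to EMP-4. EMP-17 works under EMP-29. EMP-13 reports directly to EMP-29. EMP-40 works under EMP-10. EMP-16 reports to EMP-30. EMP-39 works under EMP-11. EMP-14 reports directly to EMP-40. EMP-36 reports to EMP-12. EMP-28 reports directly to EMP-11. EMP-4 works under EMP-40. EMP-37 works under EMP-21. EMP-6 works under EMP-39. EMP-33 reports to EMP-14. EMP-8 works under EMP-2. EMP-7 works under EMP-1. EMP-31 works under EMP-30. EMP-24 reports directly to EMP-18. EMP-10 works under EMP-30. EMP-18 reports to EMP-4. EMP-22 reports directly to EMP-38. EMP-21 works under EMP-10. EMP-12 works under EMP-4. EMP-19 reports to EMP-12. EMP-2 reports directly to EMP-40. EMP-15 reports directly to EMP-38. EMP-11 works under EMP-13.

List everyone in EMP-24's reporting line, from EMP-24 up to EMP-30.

EMP-24 reports to EMP-18. EMP-18 reports to EMP-4. EMP-4 reports to EMP-40. EMP-40 reports to EMP-10. EMP-10 reports to EMP-30. EMP-30 is at the top.

EMP-24 -> EMP-18 -> EMP-4 -> EMP-40 -> EMP-10 -> EMP-30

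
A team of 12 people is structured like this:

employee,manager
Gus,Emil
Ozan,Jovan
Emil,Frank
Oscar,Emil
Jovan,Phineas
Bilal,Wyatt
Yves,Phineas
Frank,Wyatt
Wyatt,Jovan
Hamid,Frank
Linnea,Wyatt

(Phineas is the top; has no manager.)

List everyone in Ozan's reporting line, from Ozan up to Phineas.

Ozan -> Jovan -> Phineas

Ozan reports to Jovan. Jovan reports to Phineas. Phineas is at the top.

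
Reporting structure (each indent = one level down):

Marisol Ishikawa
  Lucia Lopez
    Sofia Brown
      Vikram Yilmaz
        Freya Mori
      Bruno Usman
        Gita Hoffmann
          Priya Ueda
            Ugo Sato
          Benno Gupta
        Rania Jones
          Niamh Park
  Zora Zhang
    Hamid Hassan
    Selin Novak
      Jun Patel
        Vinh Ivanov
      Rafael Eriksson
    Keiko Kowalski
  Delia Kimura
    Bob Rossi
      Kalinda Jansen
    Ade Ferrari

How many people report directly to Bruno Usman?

2

Bruno Usman directly manages Gita Hoffmann, Rania Jones. That is 2 direct reports.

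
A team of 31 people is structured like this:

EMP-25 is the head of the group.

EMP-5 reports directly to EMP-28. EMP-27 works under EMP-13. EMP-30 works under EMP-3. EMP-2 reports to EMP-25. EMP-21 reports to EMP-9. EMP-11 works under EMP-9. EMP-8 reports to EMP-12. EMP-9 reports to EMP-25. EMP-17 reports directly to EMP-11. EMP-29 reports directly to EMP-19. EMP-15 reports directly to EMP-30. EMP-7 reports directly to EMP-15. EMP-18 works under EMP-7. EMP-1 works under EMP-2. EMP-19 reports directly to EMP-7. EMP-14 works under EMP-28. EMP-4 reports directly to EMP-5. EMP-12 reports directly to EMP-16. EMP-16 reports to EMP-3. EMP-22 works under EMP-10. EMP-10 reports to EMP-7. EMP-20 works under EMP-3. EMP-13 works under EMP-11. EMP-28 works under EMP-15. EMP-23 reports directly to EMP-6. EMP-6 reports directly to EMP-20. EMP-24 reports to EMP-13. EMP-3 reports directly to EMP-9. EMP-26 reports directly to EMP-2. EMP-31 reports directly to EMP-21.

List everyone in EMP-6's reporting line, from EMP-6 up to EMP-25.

EMP-6 reports to EMP-20. EMP-20 reports to EMP-3. EMP-3 reports to EMP-9. EMP-9 reports to EMP-25. EMP-25 is at the top.

EMP-6 -> EMP-20 -> EMP-3 -> EMP-9 -> EMP-25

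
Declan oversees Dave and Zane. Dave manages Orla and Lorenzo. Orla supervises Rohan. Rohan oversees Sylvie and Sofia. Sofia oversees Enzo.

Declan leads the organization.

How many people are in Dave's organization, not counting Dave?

6

Dave directly manages Orla, Lorenzo. Under Orla: Rohan, Sofia, Enzo, Sylvie (4). Lorenzo has no reports. So Dave's organization is 2 direct reports plus everyone under them: 5 + 1 = 6.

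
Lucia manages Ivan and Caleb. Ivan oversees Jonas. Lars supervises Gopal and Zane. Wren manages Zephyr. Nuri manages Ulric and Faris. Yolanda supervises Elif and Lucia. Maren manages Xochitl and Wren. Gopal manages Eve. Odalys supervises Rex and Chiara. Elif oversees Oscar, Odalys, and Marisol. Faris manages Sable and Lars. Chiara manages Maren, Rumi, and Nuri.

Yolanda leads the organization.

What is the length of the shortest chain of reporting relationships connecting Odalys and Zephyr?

4

Zephyr is in Odalys's organization: the chain from Zephyr up to Odalys is Zephyr → Wren → Maren → Chiara → Odalys, which is 4 links.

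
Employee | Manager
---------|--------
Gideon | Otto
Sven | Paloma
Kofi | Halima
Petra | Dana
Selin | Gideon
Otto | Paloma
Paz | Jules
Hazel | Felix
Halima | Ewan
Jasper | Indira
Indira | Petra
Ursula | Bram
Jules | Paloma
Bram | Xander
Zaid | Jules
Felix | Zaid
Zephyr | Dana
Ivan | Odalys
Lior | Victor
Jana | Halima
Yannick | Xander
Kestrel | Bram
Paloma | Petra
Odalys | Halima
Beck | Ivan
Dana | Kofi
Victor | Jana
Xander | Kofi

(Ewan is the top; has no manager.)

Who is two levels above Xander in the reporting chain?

Xander reports to Kofi, and Kofi reports to Halima. So Xander's skip-level manager is Halima.

Halima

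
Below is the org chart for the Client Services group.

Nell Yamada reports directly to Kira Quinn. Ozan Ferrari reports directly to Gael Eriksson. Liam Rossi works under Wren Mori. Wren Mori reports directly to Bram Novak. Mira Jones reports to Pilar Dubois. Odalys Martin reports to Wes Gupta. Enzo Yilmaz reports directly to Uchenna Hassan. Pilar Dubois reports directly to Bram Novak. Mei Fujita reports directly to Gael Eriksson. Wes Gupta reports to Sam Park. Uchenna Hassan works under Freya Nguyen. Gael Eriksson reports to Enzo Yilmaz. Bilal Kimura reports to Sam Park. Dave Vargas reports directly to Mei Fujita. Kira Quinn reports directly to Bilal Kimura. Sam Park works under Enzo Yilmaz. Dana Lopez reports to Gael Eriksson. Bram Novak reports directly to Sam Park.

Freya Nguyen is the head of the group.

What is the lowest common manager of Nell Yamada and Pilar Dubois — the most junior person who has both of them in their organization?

Nell Yamada's chain of managers is Kira Quinn, Bilal Kimura, Sam Park, Enzo Yilmaz, Uchenna Hassan, Freya Nguyen. Pilar Dubois's chain of managers is Bram Novak, Sam Park, Enzo Yilmaz, Uchenna Hassan, Freya Nguyen. The first manager that appears in both chains is Sam Park.

Sam Park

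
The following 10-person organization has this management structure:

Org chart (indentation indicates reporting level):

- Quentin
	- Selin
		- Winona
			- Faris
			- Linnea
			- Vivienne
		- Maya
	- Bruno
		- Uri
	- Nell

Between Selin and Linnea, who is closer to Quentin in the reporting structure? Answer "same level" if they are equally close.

Selin is 1 level below Quentin; Linnea is 3. Selin is higher.

Selin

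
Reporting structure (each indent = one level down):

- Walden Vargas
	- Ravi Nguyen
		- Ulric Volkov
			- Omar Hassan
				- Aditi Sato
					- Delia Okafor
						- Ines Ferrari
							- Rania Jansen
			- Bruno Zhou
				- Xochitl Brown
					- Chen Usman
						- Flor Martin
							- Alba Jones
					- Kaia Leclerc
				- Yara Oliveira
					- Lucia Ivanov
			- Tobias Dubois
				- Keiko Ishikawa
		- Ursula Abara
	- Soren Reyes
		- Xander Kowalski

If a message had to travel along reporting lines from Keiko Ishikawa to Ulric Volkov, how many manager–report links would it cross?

Keiko Ishikawa is in Ulric Volkov's organization: the chain from Keiko Ishikawa up to Ulric Volkov is Keiko Ishikawa → Tobias Dubois → Ulric Volkov, which is 2 links.

2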